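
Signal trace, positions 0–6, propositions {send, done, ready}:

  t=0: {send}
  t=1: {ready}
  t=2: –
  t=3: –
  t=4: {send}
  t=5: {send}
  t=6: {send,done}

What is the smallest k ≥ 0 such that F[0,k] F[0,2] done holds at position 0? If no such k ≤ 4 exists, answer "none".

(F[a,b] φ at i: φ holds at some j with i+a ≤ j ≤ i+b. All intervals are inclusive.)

Scan j = 0,1,… for F[0,2] done:
  j=0: fails
  j=1: fails
  j=2: fails
  j=3: fails
  j=4: holds
First hit at j=4, so smallest k = 4-0 = 4.

4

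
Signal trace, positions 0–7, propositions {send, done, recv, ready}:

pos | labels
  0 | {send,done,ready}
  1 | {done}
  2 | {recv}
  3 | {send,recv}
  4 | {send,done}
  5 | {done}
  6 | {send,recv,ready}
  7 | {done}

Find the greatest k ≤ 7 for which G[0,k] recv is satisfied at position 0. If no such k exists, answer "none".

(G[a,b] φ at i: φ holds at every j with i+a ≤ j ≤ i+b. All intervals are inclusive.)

none

recv must hold from j=0 onward; find where it first fails.
  j=0: fails → no k works.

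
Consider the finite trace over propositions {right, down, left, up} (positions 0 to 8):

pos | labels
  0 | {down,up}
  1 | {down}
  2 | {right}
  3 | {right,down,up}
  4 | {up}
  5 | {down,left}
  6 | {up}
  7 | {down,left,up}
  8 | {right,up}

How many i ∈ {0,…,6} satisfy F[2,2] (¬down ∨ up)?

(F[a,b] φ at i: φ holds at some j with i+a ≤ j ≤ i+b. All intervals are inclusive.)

6

Evaluate at each i in [0,6]:
  i=0: ✓ (witness j=2)
  i=1: ✓ (witness j=3)
  i=2: ✓ (witness j=4)
  i=3: ✗ (none in [5,5])
  i=4: ✓ (witness j=6)
  i=5: ✓ (witness j=7)
  i=6: ✓ (witness j=8)
Positions where it holds: {0, 1, 2, 4, 5, 6} → 6.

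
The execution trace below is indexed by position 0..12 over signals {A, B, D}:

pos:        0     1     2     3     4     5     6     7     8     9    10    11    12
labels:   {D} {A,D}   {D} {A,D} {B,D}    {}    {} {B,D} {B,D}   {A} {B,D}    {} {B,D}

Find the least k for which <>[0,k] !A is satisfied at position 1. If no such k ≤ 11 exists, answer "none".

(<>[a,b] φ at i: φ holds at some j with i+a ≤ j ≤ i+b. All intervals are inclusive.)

Scan j = 1,2,… for !A:
  j=1: fails
  j=2: holds
First hit at j=2, so smallest k = 2-1 = 1.

1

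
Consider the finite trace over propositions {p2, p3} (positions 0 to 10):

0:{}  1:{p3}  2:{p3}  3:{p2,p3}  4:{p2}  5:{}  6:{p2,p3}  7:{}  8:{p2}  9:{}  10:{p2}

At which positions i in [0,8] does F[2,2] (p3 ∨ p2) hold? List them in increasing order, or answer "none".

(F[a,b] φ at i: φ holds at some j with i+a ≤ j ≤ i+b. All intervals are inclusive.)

Evaluate at each i in [0,8]:
  i=0: ✓ (witness j=2)
  i=1: ✓ (witness j=3)
  i=2: ✓ (witness j=4)
  i=3: ✗ (none in [5,5])
  i=4: ✓ (witness j=6)
  i=5: ✗ (none in [7,7])
  i=6: ✓ (witness j=8)
  i=7: ✗ (none in [9,9])
  i=8: ✓ (witness j=10)

0, 1, 2, 4, 6, 8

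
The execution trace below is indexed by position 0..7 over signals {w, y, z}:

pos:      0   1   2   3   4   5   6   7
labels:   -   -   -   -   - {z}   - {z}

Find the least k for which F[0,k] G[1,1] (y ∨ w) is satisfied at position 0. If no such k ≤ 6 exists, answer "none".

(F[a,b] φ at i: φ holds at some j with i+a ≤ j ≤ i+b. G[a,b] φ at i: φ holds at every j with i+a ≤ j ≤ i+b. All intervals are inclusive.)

Scan j = 0,1,… for G[1,1] (y ∨ w):
  j=0: fails
  j=1: fails
  j=2: fails
  j=3: fails
  j=4: fails
  j=5: fails
  j=6: fails
No j in [0,6] satisfies it → none.

none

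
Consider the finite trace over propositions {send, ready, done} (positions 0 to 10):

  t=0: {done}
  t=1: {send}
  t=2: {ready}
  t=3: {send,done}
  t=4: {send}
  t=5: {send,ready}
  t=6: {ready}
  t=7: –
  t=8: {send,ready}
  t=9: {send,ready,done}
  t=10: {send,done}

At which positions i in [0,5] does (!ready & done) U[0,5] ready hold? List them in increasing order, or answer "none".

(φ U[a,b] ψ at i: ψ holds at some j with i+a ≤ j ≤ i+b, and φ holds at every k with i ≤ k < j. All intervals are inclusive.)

2, 5

Evaluate at each i in [0,5]:
  i=0: ✗ (lhs fails at k=1 before rhs at j=2)
  i=1: ✗ (lhs fails at k=1 before rhs at j=2)
  i=2: ✓ (rhs at j=2)
  i=3: ✗ (lhs fails at k=4 before rhs at j=5)
  i=4: ✗ (lhs fails at k=4 before rhs at j=5)
  i=5: ✓ (rhs at j=5)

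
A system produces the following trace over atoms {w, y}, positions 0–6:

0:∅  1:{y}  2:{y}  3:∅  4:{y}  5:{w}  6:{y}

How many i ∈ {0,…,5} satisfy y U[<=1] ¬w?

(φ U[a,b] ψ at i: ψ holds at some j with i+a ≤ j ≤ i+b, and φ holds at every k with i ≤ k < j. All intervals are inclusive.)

5

Evaluate at each i in [0,5]:
  i=0: ✓ (rhs at j=0)
  i=1: ✓ (rhs at j=1)
  i=2: ✓ (rhs at j=2)
  i=3: ✓ (rhs at j=3)
  i=4: ✓ (rhs at j=4)
  i=5: ✗ (lhs fails at k=5 before rhs at j=6)
Positions where it holds: {0, 1, 2, 3, 4} → 5.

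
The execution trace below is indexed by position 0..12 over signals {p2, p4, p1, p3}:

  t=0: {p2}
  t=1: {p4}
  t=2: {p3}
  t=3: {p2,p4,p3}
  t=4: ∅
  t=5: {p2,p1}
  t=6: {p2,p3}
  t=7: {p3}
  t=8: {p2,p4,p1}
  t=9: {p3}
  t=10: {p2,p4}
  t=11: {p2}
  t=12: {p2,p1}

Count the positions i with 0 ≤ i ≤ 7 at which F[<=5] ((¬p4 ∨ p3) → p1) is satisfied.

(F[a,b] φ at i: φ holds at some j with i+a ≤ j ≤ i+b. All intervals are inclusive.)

8

Evaluate at each i in [0,7]:
  i=0: ✓ (witness j=1)
  i=1: ✓ (witness j=1)
  i=2: ✓ (witness j=5)
  i=3: ✓ (witness j=5)
  i=4: ✓ (witness j=5)
  i=5: ✓ (witness j=5)
  i=6: ✓ (witness j=8)
  i=7: ✓ (witness j=8)
Positions where it holds: {0, 1, 2, 3, 4, 5, 6, 7} → 8.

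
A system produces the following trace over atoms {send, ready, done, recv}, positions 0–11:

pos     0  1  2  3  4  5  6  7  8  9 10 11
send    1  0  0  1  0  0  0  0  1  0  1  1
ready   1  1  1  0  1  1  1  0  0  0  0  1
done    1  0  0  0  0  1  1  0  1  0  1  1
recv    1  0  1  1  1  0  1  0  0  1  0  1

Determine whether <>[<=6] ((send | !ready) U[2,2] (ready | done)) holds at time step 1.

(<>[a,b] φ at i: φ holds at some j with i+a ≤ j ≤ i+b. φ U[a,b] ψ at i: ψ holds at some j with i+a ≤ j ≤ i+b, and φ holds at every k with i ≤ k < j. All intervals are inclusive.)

Check ((send | !ready) U[2,2] (ready | done)) at each j in [1,7]:
  j=1: fails
  j=2: fails
  j=3: fails
  j=4: fails
  j=5: fails
  j=6: fails
  j=7: fails
No position in the window satisfies it → formula fails.

False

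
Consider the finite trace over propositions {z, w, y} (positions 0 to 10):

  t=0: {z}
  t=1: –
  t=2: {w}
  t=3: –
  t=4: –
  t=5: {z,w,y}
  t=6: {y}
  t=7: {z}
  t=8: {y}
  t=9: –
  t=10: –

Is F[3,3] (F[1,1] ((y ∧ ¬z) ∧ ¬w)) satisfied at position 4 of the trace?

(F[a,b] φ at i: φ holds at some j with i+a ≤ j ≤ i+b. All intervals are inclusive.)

Holds

Check F[1,1] ((y ∧ ¬z) ∧ ¬w) at each j in [7,7]:
  j=7: holds (witness at 8)
Found at j=7 → formula holds.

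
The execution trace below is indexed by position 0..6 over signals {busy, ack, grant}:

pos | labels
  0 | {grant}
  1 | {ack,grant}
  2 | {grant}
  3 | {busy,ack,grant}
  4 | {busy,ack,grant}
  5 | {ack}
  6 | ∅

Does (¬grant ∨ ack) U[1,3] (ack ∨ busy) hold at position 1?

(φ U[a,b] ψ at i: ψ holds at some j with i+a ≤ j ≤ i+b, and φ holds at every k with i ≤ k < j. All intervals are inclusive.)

Need some j in [2,4] with (ack ∨ busy), and (¬grant ∨ ack) at every k in [1,j-1].
  j=2: (ack ∨ busy) false.
  j=3: (ack ∨ busy) holds, but (¬grant ∨ ack) fails at k=2 → not this j.
  j=4: (ack ∨ busy) holds, but (¬grant ∨ ack) fails at k=2 → not this j.
No j in the window works → until fails.

False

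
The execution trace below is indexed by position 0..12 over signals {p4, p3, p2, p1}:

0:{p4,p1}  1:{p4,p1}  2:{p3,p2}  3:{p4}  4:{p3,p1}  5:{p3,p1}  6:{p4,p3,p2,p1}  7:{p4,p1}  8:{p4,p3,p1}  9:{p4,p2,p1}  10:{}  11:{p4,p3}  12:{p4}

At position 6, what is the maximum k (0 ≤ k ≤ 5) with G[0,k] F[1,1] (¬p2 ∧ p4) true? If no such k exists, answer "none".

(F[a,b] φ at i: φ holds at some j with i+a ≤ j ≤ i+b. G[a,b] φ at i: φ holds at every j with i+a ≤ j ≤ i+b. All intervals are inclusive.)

1

F[1,1] (¬p2 ∧ p4) must hold from j=6 onward; find where it first fails.
  j=6: holds
  j=7: holds
  j=8: fails
Holds on [6,7], so largest k = 1.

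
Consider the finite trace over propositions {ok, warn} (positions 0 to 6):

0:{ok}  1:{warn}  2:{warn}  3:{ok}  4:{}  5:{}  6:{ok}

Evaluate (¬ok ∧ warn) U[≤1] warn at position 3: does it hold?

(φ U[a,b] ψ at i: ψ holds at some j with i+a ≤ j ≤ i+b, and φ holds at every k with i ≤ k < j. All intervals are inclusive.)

Need some j in [3,4] with warn, and (¬ok ∧ warn) at every k in [3,j-1].
  j=3: warn false.
  j=4: warn false.
No j in the window works → until fails.

Does not hold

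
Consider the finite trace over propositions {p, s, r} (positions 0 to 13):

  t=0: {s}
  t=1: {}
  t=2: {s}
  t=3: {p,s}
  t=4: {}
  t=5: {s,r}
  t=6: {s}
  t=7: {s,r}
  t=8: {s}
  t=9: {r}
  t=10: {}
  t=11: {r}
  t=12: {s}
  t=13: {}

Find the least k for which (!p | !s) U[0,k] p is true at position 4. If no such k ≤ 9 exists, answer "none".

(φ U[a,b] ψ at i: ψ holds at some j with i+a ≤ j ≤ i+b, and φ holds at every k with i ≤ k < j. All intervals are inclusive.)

none

Need earliest j ≥ 4 with p, and (!p | !s) at every k in [4,j-1].
  j=4: rhs fails.
  j=5: rhs fails.
  j=6: rhs fails.
  j=7: rhs fails.
  j=8: rhs fails.
  j=9: rhs fails.
  j=10: rhs fails.
  j=11: rhs fails.
  j=12: rhs fails.
  j=13: rhs fails.
No witness within the range → none.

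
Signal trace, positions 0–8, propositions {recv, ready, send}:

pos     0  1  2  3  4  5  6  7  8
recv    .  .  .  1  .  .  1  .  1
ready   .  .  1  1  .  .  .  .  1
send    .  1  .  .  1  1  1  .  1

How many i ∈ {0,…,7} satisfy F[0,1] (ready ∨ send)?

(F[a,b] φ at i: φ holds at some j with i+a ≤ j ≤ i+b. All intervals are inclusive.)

8

Evaluate at each i in [0,7]:
  i=0: ✓ (witness j=1)
  i=1: ✓ (witness j=1)
  i=2: ✓ (witness j=2)
  i=3: ✓ (witness j=3)
  i=4: ✓ (witness j=4)
  i=5: ✓ (witness j=5)
  i=6: ✓ (witness j=6)
  i=7: ✓ (witness j=8)
Positions where it holds: {0, 1, 2, 3, 4, 5, 6, 7} → 8.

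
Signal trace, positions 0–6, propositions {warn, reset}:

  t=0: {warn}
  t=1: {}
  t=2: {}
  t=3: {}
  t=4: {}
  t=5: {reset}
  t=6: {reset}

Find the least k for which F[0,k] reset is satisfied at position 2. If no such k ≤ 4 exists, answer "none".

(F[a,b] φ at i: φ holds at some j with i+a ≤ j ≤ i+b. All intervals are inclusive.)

Scan j = 2,3,… for reset:
  j=2: fails
  j=3: fails
  j=4: fails
  j=5: holds
First hit at j=5, so smallest k = 5-2 = 3.

3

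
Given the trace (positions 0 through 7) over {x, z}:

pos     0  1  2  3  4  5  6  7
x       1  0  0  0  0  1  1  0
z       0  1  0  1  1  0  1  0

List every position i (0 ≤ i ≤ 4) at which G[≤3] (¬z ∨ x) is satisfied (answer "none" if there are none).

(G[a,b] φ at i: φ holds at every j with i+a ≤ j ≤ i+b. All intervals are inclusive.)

Evaluate at each i in [0,4]:
  i=0: ✗ (fails at j=1)
  i=1: ✗ (fails at j=1)
  i=2: ✗ (fails at j=3)
  i=3: ✗ (fails at j=3)
  i=4: ✗ (fails at j=4)

none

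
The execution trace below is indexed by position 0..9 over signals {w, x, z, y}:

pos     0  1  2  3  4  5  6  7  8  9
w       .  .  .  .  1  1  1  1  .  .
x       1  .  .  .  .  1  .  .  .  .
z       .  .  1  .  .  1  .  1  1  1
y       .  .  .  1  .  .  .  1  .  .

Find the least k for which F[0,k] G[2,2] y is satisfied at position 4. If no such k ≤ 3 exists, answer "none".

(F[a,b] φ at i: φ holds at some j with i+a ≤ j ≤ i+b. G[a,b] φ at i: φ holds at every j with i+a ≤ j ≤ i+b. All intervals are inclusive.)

Scan j = 4,5,… for G[2,2] y:
  j=4: fails
  j=5: holds
First hit at j=5, so smallest k = 5-4 = 1.

1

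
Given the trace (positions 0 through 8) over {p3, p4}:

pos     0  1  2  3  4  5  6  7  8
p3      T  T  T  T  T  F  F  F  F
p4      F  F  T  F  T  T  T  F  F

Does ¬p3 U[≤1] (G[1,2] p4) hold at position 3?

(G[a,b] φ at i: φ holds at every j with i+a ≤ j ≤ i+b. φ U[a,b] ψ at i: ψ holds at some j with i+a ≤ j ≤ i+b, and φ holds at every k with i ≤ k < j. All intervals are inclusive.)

True

Need some j in [3,4] with G[1,2] p4, and ¬p3 at every k in [3,j-1].
  j=3: G[1,2] p4 holds; no prefix to check → satisfied.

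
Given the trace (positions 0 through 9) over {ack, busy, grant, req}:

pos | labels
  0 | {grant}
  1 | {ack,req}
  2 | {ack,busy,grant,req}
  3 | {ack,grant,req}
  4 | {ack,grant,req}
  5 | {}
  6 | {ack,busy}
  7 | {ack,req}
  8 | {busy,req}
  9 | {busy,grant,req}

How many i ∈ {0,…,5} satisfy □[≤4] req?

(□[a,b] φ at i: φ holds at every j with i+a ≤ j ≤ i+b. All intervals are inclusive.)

0

Evaluate at each i in [0,5]:
  i=0: ✗ (fails at j=0)
  i=1: ✗ (fails at j=5)
  i=2: ✗ (fails at j=5)
  i=3: ✗ (fails at j=5)
  i=4: ✗ (fails at j=5)
  i=5: ✗ (fails at j=5)
Positions where it holds: {} → 0.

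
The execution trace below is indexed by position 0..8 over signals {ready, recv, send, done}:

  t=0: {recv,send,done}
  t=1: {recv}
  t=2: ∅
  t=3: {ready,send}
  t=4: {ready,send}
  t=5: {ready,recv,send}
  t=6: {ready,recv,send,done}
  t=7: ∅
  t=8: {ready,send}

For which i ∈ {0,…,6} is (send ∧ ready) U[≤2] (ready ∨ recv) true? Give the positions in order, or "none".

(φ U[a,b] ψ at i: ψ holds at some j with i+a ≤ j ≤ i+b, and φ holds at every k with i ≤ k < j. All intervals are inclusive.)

0, 1, 3, 4, 5, 6

Evaluate at each i in [0,6]:
  i=0: ✓ (rhs at j=0)
  i=1: ✓ (rhs at j=1)
  i=2: ✗ (lhs fails at k=2 before rhs at j=3)
  i=3: ✓ (rhs at j=3)
  i=4: ✓ (rhs at j=4)
  i=5: ✓ (rhs at j=5)
  i=6: ✓ (rhs at j=6)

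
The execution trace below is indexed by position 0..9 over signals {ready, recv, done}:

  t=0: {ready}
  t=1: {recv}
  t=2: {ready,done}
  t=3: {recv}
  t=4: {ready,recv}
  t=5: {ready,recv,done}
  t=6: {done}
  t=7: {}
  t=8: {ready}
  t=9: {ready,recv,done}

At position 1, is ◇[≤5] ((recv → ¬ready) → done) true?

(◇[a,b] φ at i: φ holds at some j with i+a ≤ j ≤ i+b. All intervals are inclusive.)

Holds

Check ((recv → ¬ready) → done) at each j in [1,6]:
  j=1: false
  j=2: true
  j=3: false
  j=4: true
  j=5: true
  j=6: true
Found at j=2 → formula holds.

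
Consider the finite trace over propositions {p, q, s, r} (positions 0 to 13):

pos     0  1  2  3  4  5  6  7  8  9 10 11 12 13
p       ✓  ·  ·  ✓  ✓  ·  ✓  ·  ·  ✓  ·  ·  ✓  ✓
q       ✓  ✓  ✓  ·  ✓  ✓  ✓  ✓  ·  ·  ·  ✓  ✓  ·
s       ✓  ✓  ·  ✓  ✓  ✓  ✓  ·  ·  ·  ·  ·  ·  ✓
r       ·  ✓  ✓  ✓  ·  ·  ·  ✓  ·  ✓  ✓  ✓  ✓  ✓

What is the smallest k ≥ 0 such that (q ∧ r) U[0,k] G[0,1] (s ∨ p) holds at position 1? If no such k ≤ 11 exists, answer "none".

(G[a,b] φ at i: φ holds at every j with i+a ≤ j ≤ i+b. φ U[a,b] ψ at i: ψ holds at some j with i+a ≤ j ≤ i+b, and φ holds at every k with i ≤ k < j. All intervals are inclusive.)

Need earliest j ≥ 1 with G[0,1] (s ∨ p), and (q ∧ r) at every k in [1,j-1].
  j=1: rhs fails.
  j=2: rhs fails.
  j=3: rhs holds; lhs holds on [1,2]. k = 2.

2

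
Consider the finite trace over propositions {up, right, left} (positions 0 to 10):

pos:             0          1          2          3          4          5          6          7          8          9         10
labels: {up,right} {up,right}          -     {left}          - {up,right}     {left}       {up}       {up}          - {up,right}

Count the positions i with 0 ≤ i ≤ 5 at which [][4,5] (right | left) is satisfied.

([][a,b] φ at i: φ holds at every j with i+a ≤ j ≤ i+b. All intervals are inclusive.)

1

Evaluate at each i in [0,5]:
  i=0: ✗ (fails at j=4)
  i=1: ✓ (all of [5,6])
  i=2: ✗ (fails at j=7)
  i=3: ✗ (fails at j=7)
  i=4: ✗ (fails at j=8)
  i=5: ✗ (fails at j=9)
Positions where it holds: {1} → 1.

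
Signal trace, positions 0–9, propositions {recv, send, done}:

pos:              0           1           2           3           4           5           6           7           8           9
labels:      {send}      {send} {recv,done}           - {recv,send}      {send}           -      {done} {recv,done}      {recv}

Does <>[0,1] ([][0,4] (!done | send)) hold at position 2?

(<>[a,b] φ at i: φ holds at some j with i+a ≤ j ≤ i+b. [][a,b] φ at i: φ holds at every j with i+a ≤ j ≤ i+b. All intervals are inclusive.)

False

Check [][0,4] (!done | send) at each j in [2,3]:
  j=2: fails at 2
  j=3: fails at 7
No position in the window satisfies it → formula fails.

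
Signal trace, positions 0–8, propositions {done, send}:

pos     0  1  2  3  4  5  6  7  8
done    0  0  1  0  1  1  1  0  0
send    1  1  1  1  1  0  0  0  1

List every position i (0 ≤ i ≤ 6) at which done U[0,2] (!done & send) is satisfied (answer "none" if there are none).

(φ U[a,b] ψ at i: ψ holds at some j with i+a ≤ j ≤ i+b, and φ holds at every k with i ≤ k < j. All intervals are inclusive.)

Evaluate at each i in [0,6]:
  i=0: ✓ (rhs at j=0)
  i=1: ✓ (rhs at j=1)
  i=2: ✓ (rhs at j=3; lhs holds on [2,2])
  i=3: ✓ (rhs at j=3)
  i=4: ✗ (no rhs in [4,6])
  i=5: ✗ (no rhs in [5,7])
  i=6: ✗ (lhs fails at k=7 before rhs at j=8)

0, 1, 2, 3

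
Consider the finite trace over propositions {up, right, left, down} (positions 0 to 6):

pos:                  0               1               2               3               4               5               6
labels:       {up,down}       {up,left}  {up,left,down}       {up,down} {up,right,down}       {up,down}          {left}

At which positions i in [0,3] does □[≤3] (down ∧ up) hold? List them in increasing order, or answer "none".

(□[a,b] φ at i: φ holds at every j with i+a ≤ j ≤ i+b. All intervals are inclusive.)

Evaluate at each i in [0,3]:
  i=0: ✗ (fails at j=1)
  i=1: ✗ (fails at j=1)
  i=2: ✓ (all of [2,5])
  i=3: ✗ (fails at j=6)

2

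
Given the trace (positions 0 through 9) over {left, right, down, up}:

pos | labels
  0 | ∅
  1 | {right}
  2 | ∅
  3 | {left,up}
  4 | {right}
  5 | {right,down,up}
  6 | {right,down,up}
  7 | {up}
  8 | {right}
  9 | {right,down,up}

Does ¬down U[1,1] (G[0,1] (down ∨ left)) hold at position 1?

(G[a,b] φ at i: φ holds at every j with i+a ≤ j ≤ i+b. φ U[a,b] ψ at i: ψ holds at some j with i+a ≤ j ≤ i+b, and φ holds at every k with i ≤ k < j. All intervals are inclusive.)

False

Need some j in [2,2] with G[0,1] (down ∨ left), and ¬down at every k in [1,j-1].
  j=2: G[0,1] (down ∨ left) — fails at 2.
No j in the window works → until fails.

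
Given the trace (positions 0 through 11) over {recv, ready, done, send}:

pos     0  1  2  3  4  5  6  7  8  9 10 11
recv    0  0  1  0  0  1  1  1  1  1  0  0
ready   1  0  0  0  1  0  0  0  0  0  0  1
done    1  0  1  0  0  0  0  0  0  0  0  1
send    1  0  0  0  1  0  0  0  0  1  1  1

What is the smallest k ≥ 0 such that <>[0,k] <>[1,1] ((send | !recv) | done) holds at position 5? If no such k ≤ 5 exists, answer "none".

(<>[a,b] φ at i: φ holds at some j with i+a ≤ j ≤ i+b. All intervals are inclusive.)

Scan j = 5,6,… for <>[1,1] ((send | !recv) | done):
  j=5: fails
  j=6: fails
  j=7: fails
  j=8: holds
First hit at j=8, so smallest k = 8-5 = 3.

3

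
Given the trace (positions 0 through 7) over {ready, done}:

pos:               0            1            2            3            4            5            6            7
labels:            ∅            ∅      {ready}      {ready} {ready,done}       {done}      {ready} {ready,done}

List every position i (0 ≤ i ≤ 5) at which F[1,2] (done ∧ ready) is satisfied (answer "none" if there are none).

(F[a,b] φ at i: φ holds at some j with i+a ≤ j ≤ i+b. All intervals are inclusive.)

2, 3, 5

Evaluate at each i in [0,5]:
  i=0: ✗ (none in [1,2])
  i=1: ✗ (none in [2,3])
  i=2: ✓ (witness j=4)
  i=3: ✓ (witness j=4)
  i=4: ✗ (none in [5,6])
  i=5: ✓ (witness j=7)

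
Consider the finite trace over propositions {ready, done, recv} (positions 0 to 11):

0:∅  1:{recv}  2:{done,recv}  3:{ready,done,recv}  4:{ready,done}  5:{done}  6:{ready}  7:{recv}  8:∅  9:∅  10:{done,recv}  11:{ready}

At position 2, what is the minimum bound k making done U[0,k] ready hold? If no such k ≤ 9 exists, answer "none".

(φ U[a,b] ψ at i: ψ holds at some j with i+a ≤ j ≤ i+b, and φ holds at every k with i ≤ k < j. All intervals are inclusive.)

Need earliest j ≥ 2 with ready, and done at every k in [2,j-1].
  j=2: rhs fails.
  j=3: rhs holds; lhs holds on [2,2]. k = 1.

1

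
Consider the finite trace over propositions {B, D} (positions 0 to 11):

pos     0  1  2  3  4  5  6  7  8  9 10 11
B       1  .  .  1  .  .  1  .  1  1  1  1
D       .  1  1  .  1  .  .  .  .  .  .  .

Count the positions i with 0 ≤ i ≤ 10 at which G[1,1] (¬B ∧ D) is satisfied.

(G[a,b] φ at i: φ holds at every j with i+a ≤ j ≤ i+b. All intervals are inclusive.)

Evaluate at each i in [0,10]:
  i=0: ✓ (all of [1,1])
  i=1: ✓ (all of [2,2])
  i=2: ✗ (fails at j=3)
  i=3: ✓ (all of [4,4])
  i=4: ✗ (fails at j=5)
  i=5: ✗ (fails at j=6)
  i=6: ✗ (fails at j=7)
  i=7: ✗ (fails at j=8)
  i=8: ✗ (fails at j=9)
  i=9: ✗ (fails at j=10)
  i=10: ✗ (fails at j=11)
Positions where it holds: {0, 1, 3} → 3.

3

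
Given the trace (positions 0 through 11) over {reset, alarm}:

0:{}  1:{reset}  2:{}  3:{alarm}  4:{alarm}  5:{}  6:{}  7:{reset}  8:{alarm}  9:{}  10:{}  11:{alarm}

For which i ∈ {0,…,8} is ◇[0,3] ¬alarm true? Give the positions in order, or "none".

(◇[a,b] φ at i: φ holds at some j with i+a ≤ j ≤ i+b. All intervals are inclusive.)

Evaluate at each i in [0,8]:
  i=0: ✓ (witness j=0)
  i=1: ✓ (witness j=1)
  i=2: ✓ (witness j=2)
  i=3: ✓ (witness j=5)
  i=4: ✓ (witness j=5)
  i=5: ✓ (witness j=5)
  i=6: ✓ (witness j=6)
  i=7: ✓ (witness j=7)
  i=8: ✓ (witness j=9)

0, 1, 2, 3, 4, 5, 6, 7, 8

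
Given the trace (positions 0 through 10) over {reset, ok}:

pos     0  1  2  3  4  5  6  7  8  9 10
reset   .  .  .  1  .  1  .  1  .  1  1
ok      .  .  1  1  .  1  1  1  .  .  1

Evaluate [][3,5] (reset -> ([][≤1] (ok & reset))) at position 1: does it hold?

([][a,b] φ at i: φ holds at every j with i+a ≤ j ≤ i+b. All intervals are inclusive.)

Does not hold

Check (reset -> ([][≤1] (ok & reset))) at every j in [4,6]:
  j=4: antecedent false → ✓
  j=5: antecedent true; consequent fails at 6 → ✗
  j=6: antecedent false → ✓
Fails at j=5 → formula fails.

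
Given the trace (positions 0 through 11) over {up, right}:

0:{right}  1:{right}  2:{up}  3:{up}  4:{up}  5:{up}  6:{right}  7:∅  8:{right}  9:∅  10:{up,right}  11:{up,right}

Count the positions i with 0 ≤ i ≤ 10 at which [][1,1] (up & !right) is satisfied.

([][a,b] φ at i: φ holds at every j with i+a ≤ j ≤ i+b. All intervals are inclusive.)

Evaluate at each i in [0,10]:
  i=0: ✗ (fails at j=1)
  i=1: ✓ (all of [2,2])
  i=2: ✓ (all of [3,3])
  i=3: ✓ (all of [4,4])
  i=4: ✓ (all of [5,5])
  i=5: ✗ (fails at j=6)
  i=6: ✗ (fails at j=7)
  i=7: ✗ (fails at j=8)
  i=8: ✗ (fails at j=9)
  i=9: ✗ (fails at j=10)
  i=10: ✗ (fails at j=11)
Positions where it holds: {1, 2, 3, 4} → 4.

4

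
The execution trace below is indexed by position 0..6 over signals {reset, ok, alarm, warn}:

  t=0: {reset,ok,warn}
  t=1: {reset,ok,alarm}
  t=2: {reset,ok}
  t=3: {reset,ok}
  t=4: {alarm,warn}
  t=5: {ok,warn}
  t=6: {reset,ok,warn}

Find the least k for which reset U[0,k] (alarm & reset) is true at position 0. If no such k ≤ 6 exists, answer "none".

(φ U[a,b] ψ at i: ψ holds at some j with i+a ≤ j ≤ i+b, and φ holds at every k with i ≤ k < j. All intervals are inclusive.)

Need earliest j ≥ 0 with (alarm & reset), and reset at every k in [0,j-1].
  j=0: rhs fails.
  j=1: rhs holds; lhs holds on [0,0]. k = 1.

1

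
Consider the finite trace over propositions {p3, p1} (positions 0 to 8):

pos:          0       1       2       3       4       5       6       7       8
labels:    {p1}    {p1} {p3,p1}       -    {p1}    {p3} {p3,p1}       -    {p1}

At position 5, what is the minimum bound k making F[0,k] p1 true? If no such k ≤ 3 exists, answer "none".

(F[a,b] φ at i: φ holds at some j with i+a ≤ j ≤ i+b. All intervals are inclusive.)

1

Scan j = 5,6,… for p1:
  j=5: fails
  j=6: holds
First hit at j=6, so smallest k = 6-5 = 1.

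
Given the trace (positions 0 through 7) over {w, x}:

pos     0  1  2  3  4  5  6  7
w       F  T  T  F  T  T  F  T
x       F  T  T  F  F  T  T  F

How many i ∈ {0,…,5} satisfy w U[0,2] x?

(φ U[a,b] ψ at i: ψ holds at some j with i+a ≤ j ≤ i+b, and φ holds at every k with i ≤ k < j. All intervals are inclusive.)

Evaluate at each i in [0,5]:
  i=0: ✗ (lhs fails at k=0 before rhs at j=1)
  i=1: ✓ (rhs at j=1)
  i=2: ✓ (rhs at j=2)
  i=3: ✗ (lhs fails at k=3 before rhs at j=5)
  i=4: ✓ (rhs at j=5; lhs holds on [4,4])
  i=5: ✓ (rhs at j=5)
Positions where it holds: {1, 2, 4, 5} → 4.

4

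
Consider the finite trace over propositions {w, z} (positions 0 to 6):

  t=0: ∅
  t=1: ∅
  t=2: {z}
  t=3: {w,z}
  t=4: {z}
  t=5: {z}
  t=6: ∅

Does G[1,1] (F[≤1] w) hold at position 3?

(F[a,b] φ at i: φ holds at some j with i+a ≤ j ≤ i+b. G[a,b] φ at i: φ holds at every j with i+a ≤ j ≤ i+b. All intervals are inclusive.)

Does not hold

Check F[≤1] w at every j in [4,4]:
  j=4: fails (none in [4,5])
Fails at j=4 → formula fails.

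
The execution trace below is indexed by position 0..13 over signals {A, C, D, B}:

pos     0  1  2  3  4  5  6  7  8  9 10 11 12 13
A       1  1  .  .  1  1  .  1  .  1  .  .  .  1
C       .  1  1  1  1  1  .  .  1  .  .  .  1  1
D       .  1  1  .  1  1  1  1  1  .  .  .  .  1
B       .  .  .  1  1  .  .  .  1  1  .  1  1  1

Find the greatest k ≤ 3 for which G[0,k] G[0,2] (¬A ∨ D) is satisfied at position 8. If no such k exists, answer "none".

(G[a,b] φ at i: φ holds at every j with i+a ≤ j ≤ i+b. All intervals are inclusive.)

G[0,2] (¬A ∨ D) must hold from j=8 onward; find where it first fails.
  j=8: fails → no k works.

none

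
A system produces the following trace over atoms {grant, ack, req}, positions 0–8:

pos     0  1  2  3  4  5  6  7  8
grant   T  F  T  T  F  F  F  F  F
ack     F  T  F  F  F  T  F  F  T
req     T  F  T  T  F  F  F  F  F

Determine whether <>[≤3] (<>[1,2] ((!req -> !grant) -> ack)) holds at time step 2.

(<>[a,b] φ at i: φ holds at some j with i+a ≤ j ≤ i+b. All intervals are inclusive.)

True

Check <>[1,2] ((!req -> !grant) -> ack) at each j in [2,5]:
  j=2: fails (none in [3,4])
  j=3: holds (witness at 5)
  j=4: holds (witness at 5)
  j=5: fails (none in [6,7])
Found at j=3 → formula holds.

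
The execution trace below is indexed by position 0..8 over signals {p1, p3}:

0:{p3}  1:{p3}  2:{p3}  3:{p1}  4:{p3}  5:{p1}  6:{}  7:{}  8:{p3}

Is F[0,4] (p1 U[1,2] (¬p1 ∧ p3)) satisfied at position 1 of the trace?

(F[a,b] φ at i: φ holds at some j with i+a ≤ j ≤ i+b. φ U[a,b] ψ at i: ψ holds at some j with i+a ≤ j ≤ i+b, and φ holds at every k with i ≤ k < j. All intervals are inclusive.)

Check (p1 U[1,2] (¬p1 ∧ p3)) at each j in [1,5]:
  j=1: fails
  j=2: fails
  j=3: holds
  j=4: fails
  j=5: fails
Found at j=3 → formula holds.

True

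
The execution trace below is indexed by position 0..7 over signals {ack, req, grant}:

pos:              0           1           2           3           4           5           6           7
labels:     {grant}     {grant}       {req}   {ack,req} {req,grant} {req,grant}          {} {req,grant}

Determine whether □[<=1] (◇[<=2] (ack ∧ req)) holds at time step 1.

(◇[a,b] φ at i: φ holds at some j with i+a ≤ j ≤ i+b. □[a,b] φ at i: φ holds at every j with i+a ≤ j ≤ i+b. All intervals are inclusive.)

Check ◇[<=2] (ack ∧ req) at every j in [1,2]:
  j=1: holds (witness at 3)
  j=2: holds (witness at 3)
All positions satisfy it → formula holds.

Holds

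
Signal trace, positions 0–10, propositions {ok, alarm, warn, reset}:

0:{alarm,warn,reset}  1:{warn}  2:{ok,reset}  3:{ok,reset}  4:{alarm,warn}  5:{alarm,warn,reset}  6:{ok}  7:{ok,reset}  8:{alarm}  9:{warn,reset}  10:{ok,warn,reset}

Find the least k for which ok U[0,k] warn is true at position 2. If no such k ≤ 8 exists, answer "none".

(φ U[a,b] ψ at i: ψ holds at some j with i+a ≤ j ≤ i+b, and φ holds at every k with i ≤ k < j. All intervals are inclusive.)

Need earliest j ≥ 2 with warn, and ok at every k in [2,j-1].
  j=2: rhs fails.
  j=3: rhs fails.
  j=4: rhs holds; lhs holds on [2,3]. k = 2.

2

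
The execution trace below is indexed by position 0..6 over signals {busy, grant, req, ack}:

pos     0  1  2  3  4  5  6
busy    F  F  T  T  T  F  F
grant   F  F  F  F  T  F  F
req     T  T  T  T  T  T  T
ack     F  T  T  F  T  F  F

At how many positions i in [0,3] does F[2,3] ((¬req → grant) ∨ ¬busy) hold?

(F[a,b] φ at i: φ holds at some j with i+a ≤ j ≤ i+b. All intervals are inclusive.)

4

Evaluate at each i in [0,3]:
  i=0: ✓ (witness j=2)
  i=1: ✓ (witness j=3)
  i=2: ✓ (witness j=4)
  i=3: ✓ (witness j=5)
Positions where it holds: {0, 1, 2, 3} → 4.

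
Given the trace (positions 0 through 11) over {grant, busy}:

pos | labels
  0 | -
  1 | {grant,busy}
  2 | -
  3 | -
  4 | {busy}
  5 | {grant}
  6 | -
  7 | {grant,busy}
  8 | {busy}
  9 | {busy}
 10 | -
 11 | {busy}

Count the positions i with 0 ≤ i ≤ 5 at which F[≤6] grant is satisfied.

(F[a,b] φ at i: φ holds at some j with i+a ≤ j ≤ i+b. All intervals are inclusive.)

6

Evaluate at each i in [0,5]:
  i=0: ✓ (witness j=1)
  i=1: ✓ (witness j=1)
  i=2: ✓ (witness j=5)
  i=3: ✓ (witness j=5)
  i=4: ✓ (witness j=5)
  i=5: ✓ (witness j=5)
Positions where it holds: {0, 1, 2, 3, 4, 5} → 6.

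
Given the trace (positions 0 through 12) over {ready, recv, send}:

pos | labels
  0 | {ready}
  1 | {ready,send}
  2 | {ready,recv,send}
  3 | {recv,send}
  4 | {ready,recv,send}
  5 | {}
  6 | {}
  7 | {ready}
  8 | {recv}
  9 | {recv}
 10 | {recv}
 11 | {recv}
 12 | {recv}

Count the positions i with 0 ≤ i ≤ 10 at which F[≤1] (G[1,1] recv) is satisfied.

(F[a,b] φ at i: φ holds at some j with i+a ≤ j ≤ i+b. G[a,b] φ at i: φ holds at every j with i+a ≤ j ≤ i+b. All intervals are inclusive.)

Evaluate at each i in [0,10]:
  i=0: ✓ (witness j=1)
  i=1: ✓ (witness j=1)
  i=2: ✓ (witness j=2)
  i=3: ✓ (witness j=3)
  i=4: ✗ (none in [4,5])
  i=5: ✗ (none in [5,6])
  i=6: ✓ (witness j=7)
  i=7: ✓ (witness j=7)
  i=8: ✓ (witness j=8)
  i=9: ✓ (witness j=9)
  i=10: ✓ (witness j=10)
Positions where it holds: {0, 1, 2, 3, 6, 7, 8, 9, 10} → 9.

9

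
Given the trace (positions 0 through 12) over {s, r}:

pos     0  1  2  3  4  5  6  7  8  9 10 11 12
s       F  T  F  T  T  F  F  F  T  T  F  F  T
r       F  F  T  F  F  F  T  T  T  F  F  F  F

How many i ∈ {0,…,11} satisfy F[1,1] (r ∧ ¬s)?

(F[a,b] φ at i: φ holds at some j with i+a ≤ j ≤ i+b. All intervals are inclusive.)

3

Evaluate at each i in [0,11]:
  i=0: ✗ (none in [1,1])
  i=1: ✓ (witness j=2)
  i=2: ✗ (none in [3,3])
  i=3: ✗ (none in [4,4])
  i=4: ✗ (none in [5,5])
  i=5: ✓ (witness j=6)
  i=6: ✓ (witness j=7)
  i=7: ✗ (none in [8,8])
  i=8: ✗ (none in [9,9])
  i=9: ✗ (none in [10,10])
  i=10: ✗ (none in [11,11])
  i=11: ✗ (none in [12,12])
Positions where it holds: {1, 5, 6} → 3.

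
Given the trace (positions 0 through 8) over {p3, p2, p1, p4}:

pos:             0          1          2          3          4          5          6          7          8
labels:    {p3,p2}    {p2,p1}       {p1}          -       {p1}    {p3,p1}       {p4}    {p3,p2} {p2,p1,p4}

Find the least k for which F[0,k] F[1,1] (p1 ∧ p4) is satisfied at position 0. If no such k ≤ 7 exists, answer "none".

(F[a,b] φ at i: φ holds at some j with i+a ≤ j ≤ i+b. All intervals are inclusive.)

Scan j = 0,1,… for F[1,1] (p1 ∧ p4):
  j=0: fails
  j=1: fails
  j=2: fails
  j=3: fails
  j=4: fails
  j=5: fails
  j=6: fails
  j=7: holds
First hit at j=7, so smallest k = 7-0 = 7.

7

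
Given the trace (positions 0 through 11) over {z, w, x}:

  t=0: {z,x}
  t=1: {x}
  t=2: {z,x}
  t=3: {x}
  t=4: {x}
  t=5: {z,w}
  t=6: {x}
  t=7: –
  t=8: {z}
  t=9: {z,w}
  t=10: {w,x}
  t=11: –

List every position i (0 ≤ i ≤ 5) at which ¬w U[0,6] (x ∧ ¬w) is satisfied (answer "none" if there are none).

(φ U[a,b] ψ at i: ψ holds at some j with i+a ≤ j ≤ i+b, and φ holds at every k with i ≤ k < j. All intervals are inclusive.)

Evaluate at each i in [0,5]:
  i=0: ✓ (rhs at j=0)
  i=1: ✓ (rhs at j=1)
  i=2: ✓ (rhs at j=2)
  i=3: ✓ (rhs at j=3)
  i=4: ✓ (rhs at j=4)
  i=5: ✗ (lhs fails at k=5 before rhs at j=6)

0, 1, 2, 3, 4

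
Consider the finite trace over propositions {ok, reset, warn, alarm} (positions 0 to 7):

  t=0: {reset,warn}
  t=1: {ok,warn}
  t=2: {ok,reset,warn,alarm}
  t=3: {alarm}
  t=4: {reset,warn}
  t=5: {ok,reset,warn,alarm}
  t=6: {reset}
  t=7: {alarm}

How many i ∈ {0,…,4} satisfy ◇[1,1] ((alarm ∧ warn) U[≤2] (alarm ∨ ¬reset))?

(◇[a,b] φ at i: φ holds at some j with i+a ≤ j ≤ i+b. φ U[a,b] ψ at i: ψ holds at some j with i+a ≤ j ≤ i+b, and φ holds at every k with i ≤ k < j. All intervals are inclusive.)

4

Evaluate at each i in [0,4]:
  i=0: ✓ (witness j=1)
  i=1: ✓ (witness j=2)
  i=2: ✓ (witness j=3)
  i=3: ✗ (none in [4,4])
  i=4: ✓ (witness j=5)
Positions where it holds: {0, 1, 2, 4} → 4.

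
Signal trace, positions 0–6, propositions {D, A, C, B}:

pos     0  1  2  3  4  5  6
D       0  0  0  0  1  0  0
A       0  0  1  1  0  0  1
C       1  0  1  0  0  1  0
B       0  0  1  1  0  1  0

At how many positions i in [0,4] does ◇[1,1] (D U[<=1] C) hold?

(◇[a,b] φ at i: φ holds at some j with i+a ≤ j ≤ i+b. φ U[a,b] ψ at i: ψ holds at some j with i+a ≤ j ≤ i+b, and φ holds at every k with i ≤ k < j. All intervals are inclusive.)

3

Evaluate at each i in [0,4]:
  i=0: ✗ (none in [1,1])
  i=1: ✓ (witness j=2)
  i=2: ✗ (none in [3,3])
  i=3: ✓ (witness j=4)
  i=4: ✓ (witness j=5)
Positions where it holds: {1, 3, 4} → 3.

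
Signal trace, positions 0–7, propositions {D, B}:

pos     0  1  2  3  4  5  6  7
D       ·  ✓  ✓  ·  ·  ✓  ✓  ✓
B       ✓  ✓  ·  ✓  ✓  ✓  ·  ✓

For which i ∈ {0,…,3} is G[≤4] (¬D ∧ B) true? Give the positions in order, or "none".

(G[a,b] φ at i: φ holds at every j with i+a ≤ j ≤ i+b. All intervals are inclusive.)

Evaluate at each i in [0,3]:
  i=0: ✗ (fails at j=1)
  i=1: ✗ (fails at j=1)
  i=2: ✗ (fails at j=2)
  i=3: ✗ (fails at j=5)

none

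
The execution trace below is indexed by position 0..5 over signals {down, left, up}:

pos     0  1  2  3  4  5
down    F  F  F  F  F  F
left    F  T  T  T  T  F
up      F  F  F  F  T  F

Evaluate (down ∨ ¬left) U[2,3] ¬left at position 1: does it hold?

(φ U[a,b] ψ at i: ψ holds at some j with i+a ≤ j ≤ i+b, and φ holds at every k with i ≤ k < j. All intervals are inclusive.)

Need some j in [3,4] with ¬left, and (down ∨ ¬left) at every k in [1,j-1].
  j=3: ¬left false.
  j=4: ¬left false.
No j in the window works → until fails.

False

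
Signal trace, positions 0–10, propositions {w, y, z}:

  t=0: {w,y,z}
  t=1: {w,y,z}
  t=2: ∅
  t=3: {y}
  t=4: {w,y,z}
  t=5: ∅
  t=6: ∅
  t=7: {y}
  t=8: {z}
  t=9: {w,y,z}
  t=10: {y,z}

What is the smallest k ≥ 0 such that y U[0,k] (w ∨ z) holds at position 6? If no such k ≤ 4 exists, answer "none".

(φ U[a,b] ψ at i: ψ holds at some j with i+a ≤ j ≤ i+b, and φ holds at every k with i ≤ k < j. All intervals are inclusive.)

Need earliest j ≥ 6 with (w ∨ z), and y at every k in [6,j-1].
  j=6: rhs fails.
  j=7: rhs fails.
  j=8: rhs holds but lhs fails at k=6.
  j=9: rhs holds but lhs fails at k=6.
  j=10: rhs holds but lhs fails at k=6.
No witness within the range → none.

none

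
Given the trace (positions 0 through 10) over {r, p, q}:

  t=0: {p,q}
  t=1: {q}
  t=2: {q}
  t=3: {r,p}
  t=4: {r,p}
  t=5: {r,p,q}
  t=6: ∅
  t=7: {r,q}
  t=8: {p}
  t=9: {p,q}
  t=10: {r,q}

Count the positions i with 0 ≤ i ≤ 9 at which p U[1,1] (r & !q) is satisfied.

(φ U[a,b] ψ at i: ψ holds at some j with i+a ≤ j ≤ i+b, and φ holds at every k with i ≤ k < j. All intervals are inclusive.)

Evaluate at each i in [0,9]:
  i=0: ✗ (no rhs in [1,1])
  i=1: ✗ (no rhs in [2,2])
  i=2: ✗ (lhs fails at k=2 before rhs at j=3)
  i=3: ✓ (rhs at j=4; lhs holds on [3,3])
  i=4: ✗ (no rhs in [5,5])
  i=5: ✗ (no rhs in [6,6])
  i=6: ✗ (no rhs in [7,7])
  i=7: ✗ (no rhs in [8,8])
  i=8: ✗ (no rhs in [9,9])
  i=9: ✗ (no rhs in [10,10])
Positions where it holds: {3} → 1.

1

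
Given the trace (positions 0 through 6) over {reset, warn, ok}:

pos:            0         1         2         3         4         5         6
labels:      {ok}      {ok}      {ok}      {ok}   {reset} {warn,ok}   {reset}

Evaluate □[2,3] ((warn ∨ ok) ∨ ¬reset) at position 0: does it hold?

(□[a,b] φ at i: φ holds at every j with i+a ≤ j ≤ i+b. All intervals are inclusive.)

Check ((warn ∨ ok) ∨ ¬reset) at every j in [2,3]:
  j=2: true
  j=3: true
All positions satisfy it → formula holds.

Yes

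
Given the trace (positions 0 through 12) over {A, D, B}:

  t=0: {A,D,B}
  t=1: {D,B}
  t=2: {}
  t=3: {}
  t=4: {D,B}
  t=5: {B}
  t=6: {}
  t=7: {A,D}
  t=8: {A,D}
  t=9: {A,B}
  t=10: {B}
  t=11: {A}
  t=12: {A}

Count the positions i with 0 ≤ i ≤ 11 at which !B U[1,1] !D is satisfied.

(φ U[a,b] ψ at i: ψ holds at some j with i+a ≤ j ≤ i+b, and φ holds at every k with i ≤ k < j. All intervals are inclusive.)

3

Evaluate at each i in [0,11]:
  i=0: ✗ (no rhs in [1,1])
  i=1: ✗ (lhs fails at k=1 before rhs at j=2)
  i=2: ✓ (rhs at j=3; lhs holds on [2,2])
  i=3: ✗ (no rhs in [4,4])
  i=4: ✗ (lhs fails at k=4 before rhs at j=5)
  i=5: ✗ (lhs fails at k=5 before rhs at j=6)
  i=6: ✗ (no rhs in [7,7])
  i=7: ✗ (no rhs in [8,8])
  i=8: ✓ (rhs at j=9; lhs holds on [8,8])
  i=9: ✗ (lhs fails at k=9 before rhs at j=10)
  i=10: ✗ (lhs fails at k=10 before rhs at j=11)
  i=11: ✓ (rhs at j=12; lhs holds on [11,11])
Positions where it holds: {2, 8, 11} → 3.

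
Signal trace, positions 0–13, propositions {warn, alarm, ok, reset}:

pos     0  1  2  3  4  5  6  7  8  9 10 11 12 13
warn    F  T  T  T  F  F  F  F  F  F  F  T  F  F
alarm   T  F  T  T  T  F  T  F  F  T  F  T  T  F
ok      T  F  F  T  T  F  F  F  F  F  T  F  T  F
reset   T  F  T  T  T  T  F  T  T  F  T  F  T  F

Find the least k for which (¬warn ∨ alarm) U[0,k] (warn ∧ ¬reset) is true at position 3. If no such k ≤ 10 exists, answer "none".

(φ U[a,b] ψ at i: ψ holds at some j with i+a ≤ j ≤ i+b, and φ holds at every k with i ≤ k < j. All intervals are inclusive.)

Need earliest j ≥ 3 with (warn ∧ ¬reset), and (¬warn ∨ alarm) at every k in [3,j-1].
  j=3: rhs fails.
  j=4: rhs fails.
  j=5: rhs fails.
  j=6: rhs fails.
  j=7: rhs fails.
  j=8: rhs fails.
  j=9: rhs fails.
  j=10: rhs fails.
  j=11: rhs holds; lhs holds on [3,10]. k = 8.

8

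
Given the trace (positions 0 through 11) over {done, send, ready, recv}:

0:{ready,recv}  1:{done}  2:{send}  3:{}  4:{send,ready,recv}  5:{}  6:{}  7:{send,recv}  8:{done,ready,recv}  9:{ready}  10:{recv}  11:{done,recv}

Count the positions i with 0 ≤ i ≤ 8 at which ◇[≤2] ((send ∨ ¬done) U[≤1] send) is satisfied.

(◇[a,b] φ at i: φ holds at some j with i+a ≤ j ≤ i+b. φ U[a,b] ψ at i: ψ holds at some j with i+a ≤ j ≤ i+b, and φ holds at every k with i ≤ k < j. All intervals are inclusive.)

8

Evaluate at each i in [0,8]:
  i=0: ✓ (witness j=2)
  i=1: ✓ (witness j=2)
  i=2: ✓ (witness j=2)
  i=3: ✓ (witness j=3)
  i=4: ✓ (witness j=4)
  i=5: ✓ (witness j=6)
  i=6: ✓ (witness j=6)
  i=7: ✓ (witness j=7)
  i=8: ✗ (none in [8,10])
Positions where it holds: {0, 1, 2, 3, 4, 5, 6, 7} → 8.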